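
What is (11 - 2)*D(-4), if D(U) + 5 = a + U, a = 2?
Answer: -63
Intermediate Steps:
D(U) = -3 + U (D(U) = -5 + (2 + U) = -3 + U)
(11 - 2)*D(-4) = (11 - 2)*(-3 - 4) = 9*(-7) = -63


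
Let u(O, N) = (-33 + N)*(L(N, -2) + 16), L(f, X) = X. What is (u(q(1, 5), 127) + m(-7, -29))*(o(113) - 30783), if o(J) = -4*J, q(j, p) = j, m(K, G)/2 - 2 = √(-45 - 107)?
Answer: -41230200 - 124940*I*√38 ≈ -4.123e+7 - 7.7018e+5*I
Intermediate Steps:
m(K, G) = 4 + 4*I*√38 (m(K, G) = 4 + 2*√(-45 - 107) = 4 + 2*√(-152) = 4 + 2*(2*I*√38) = 4 + 4*I*√38)
u(O, N) = -462 + 14*N (u(O, N) = (-33 + N)*(-2 + 16) = (-33 + N)*14 = -462 + 14*N)
(u(q(1, 5), 127) + m(-7, -29))*(o(113) - 30783) = ((-462 + 14*127) + (4 + 4*I*√38))*(-4*113 - 30783) = ((-462 + 1778) + (4 + 4*I*√38))*(-452 - 30783) = (1316 + (4 + 4*I*√38))*(-31235) = (1320 + 4*I*√38)*(-31235) = -41230200 - 124940*I*√38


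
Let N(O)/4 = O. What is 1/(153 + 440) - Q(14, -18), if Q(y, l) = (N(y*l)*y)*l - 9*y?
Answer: -150556769/593 ≈ -2.5389e+5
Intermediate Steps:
N(O) = 4*O
Q(y, l) = -9*y + 4*l²*y² (Q(y, l) = ((4*(y*l))*y)*l - 9*y = ((4*(l*y))*y)*l - 9*y = ((4*l*y)*y)*l - 9*y = (4*l*y²)*l - 9*y = 4*l²*y² - 9*y = -9*y + 4*l²*y²)
1/(153 + 440) - Q(14, -18) = 1/(153 + 440) - 14*(-9 + 4*14*(-18)²) = 1/593 - 14*(-9 + 4*14*324) = 1/593 - 14*(-9 + 18144) = 1/593 - 14*18135 = 1/593 - 1*253890 = 1/593 - 253890 = -150556769/593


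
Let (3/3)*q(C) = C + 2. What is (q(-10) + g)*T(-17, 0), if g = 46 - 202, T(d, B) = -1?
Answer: 164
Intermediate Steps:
q(C) = 2 + C (q(C) = C + 2 = 2 + C)
g = -156
(q(-10) + g)*T(-17, 0) = ((2 - 10) - 156)*(-1) = (-8 - 156)*(-1) = -164*(-1) = 164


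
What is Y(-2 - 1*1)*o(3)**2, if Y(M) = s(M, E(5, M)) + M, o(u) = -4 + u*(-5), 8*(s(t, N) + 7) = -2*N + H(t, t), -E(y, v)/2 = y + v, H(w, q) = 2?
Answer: -12635/4 ≈ -3158.8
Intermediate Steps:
E(y, v) = -2*v - 2*y (E(y, v) = -2*(y + v) = -2*(v + y) = -2*v - 2*y)
s(t, N) = -27/4 - N/4 (s(t, N) = -7 + (-2*N + 2)/8 = -7 + (2 - 2*N)/8 = -7 + (1/4 - N/4) = -27/4 - N/4)
o(u) = -4 - 5*u
Y(M) = -17/4 + 3*M/2 (Y(M) = (-27/4 - (-2*M - 2*5)/4) + M = (-27/4 - (-2*M - 10)/4) + M = (-27/4 - (-10 - 2*M)/4) + M = (-27/4 + (5/2 + M/2)) + M = (-17/4 + M/2) + M = -17/4 + 3*M/2)
Y(-2 - 1*1)*o(3)**2 = (-17/4 + 3*(-2 - 1*1)/2)*(-4 - 5*3)**2 = (-17/4 + 3*(-2 - 1)/2)*(-4 - 15)**2 = (-17/4 + (3/2)*(-3))*(-19)**2 = (-17/4 - 9/2)*361 = -35/4*361 = -12635/4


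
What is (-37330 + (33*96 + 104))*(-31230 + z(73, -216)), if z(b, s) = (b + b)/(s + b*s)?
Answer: 4250272077757/3996 ≈ 1.0636e+9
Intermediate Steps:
z(b, s) = 2*b/(s + b*s) (z(b, s) = (2*b)/(s + b*s) = 2*b/(s + b*s))
(-37330 + (33*96 + 104))*(-31230 + z(73, -216)) = (-37330 + (33*96 + 104))*(-31230 + 2*73/(-216*(1 + 73))) = (-37330 + (3168 + 104))*(-31230 + 2*73*(-1/216)/74) = (-37330 + 3272)*(-31230 + 2*73*(-1/216)*(1/74)) = -34058*(-31230 - 73/7992) = -34058*(-249590233/7992) = 4250272077757/3996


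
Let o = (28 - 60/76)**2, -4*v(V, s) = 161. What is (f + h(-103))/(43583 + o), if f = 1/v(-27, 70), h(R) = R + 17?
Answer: -2499925/1288060536 ≈ -0.0019408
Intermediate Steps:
v(V, s) = -161/4 (v(V, s) = -1/4*161 = -161/4)
h(R) = 17 + R
f = -4/161 (f = 1/(-161/4) = -4/161 ≈ -0.024845)
o = 267289/361 (o = (28 - 60*1/76)**2 = (28 - 15/19)**2 = (517/19)**2 = 267289/361 ≈ 740.41)
(f + h(-103))/(43583 + o) = (-4/161 + (17 - 103))/(43583 + 267289/361) = (-4/161 - 86)/(16000752/361) = -13850/161*361/16000752 = -2499925/1288060536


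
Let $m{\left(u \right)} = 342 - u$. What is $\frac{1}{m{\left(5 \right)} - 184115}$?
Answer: $- \frac{1}{183778} \approx -5.4413 \cdot 10^{-6}$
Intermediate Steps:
$\frac{1}{m{\left(5 \right)} - 184115} = \frac{1}{\left(342 - 5\right) - 184115} = \frac{1}{337 - 184115} = \frac{1}{-183778} = - \frac{1}{183778}$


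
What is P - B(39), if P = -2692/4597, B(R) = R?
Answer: -181975/4597 ≈ -39.586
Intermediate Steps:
P = -2692/4597 (P = -2692*1/4597 = -2692/4597 ≈ -0.58560)
P - B(39) = -2692/4597 - 1*39 = -2692/4597 - 39 = -181975/4597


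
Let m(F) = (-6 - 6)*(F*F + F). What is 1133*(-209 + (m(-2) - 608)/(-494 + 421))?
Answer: -16570125/73 ≈ -2.2699e+5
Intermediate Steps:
m(F) = -12*F - 12*F**2 (m(F) = -12*(F**2 + F) = -12*(F + F**2) = -12*F - 12*F**2)
1133*(-209 + (m(-2) - 608)/(-494 + 421)) = 1133*(-209 + (-12*(-2)*(1 - 2) - 608)/(-494 + 421)) = 1133*(-209 + (-12*(-2)*(-1) - 608)/(-73)) = 1133*(-209 + (-24 - 608)*(-1/73)) = 1133*(-209 - 632*(-1/73)) = 1133*(-209 + 632/73) = 1133*(-14625/73) = -16570125/73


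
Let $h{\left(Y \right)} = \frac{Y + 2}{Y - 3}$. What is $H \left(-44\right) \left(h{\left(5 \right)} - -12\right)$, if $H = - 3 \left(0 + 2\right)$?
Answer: $4092$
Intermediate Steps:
$h{\left(Y \right)} = \frac{2 + Y}{-3 + Y}$
$H = -6$ ($H = \left(-3\right) 2 = -6$)
$H \left(-44\right) \left(h{\left(5 \right)} - -12\right) = \left(-6\right) \left(-44\right) \left(\frac{2 + 5}{-3 + 5} - -12\right) = 264 \left(\frac{1}{2} \cdot 7 + 12\right) = 264 \left(\frac{7}{2} + 12\right) = 264 \cdot \frac{31}{2} = 4092$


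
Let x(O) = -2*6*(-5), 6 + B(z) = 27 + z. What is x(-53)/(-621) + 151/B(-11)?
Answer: 31057/2070 ≈ 15.003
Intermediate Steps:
B(z) = 21 + z (B(z) = -6 + (27 + z) = 21 + z)
x(O) = 60 (x(O) = -12*(-5) = 60)
x(-53)/(-621) + 151/B(-11) = 60/(-621) + 151/(21 - 11) = 60*(-1/621) + 151/10 = -20/207 + 151*(⅒) = -20/207 + 151/10 = 31057/2070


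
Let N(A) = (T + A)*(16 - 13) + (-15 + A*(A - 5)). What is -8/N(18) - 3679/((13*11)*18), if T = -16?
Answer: -2417/1650 ≈ -1.4648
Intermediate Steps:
N(A) = -63 + 3*A + A*(-5 + A) (N(A) = (-16 + A)*(16 - 13) + (-15 + A*(A - 5)) = (-16 + A)*3 + (-15 + A*(-5 + A)) = (-48 + 3*A) + (-15 + A*(-5 + A)) = -63 + 3*A + A*(-5 + A))
-8/N(18) - 3679/((13*11)*18) = -8/(-63 + 18² - 2*18) - 3679/((13*11)*18) = -8/(-63 + 324 - 36) - 3679/(143*18) = -8/225 - 3679/2574 = -8*1/225 - 3679*1/2574 = -8/225 - 283/198 = -2417/1650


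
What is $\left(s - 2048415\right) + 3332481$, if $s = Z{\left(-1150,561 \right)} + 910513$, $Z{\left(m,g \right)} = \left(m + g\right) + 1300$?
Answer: $2195290$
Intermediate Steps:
$Z{\left(m,g \right)} = 1300 + g + m$ ($Z{\left(m,g \right)} = \left(g + m\right) + 1300 = 1300 + g + m$)
$s = 911224$ ($s = \left(1300 + 561 - 1150\right) + 910513 = 711 + 910513 = 911224$)
$\left(s - 2048415\right) + 3332481 = \left(911224 - 2048415\right) + 3332481 = -1137191 + 3332481 = 2195290$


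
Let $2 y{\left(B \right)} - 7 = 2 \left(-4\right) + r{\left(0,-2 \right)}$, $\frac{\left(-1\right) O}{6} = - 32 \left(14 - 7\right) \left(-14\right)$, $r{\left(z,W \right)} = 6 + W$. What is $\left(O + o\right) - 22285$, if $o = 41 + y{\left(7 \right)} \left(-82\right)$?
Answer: $-41183$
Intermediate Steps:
$O = -18816$ ($O = - 6 - 32 \left(14 - 7\right) \left(-14\right) = - 6 \left(-32\right) 7 \left(-14\right) = - 6 \left(\left(-224\right) \left(-14\right)\right) = \left(-6\right) 3136 = -18816$)
$y{\left(B \right)} = \frac{3}{2}$ ($y{\left(B \right)} = \frac{7}{2} + \frac{2 \left(-4\right) + \left(6 - 2\right)}{2} = \frac{7}{2} + \frac{-8 + 4}{2} = \frac{7}{2} + \frac{1}{2} \left(-4\right) = \frac{7}{2} - 2 = \frac{3}{2}$)
$o = -82$ ($o = 41 + \frac{3}{2} \left(-82\right) = 41 - 123 = -82$)
$\left(O + o\right) - 22285 = \left(-18816 - 82\right) - 22285 = -18898 - 22285 = -41183$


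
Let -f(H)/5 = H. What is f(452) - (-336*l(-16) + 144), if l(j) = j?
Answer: -7780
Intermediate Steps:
f(H) = -5*H
f(452) - (-336*l(-16) + 144) = -5*452 - (-336*(-16) + 144) = -2260 - (5376 + 144) = -2260 - 1*5520 = -2260 - 5520 = -7780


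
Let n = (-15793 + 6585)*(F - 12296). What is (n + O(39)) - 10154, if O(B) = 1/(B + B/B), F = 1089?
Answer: 4127356081/40 ≈ 1.0318e+8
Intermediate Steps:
n = 103194056 (n = (-15793 + 6585)*(1089 - 12296) = -9208*(-11207) = 103194056)
O(B) = 1/(1 + B) (O(B) = 1/(B + 1) = 1/(1 + B))
(n + O(39)) - 10154 = (103194056 + 1/(1 + 39)) - 10154 = (103194056 + 1/40) - 10154 = 4127762241/40 - 10154 = 4127356081/40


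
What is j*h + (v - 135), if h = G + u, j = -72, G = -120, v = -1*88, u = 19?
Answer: 7049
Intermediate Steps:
v = -88
h = -101 (h = -120 + 19 = -101)
j*h + (v - 135) = -72*(-101) + (-88 - 135) = 7272 - 223 = 7049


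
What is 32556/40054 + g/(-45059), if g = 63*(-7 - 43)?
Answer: 113793636/128913799 ≈ 0.88271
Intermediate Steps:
g = -3150 (g = 63*(-50) = -3150)
32556/40054 + g/(-45059) = 32556/40054 - 3150/(-45059) = 32556*(1/40054) - 3150*(-1/45059) = 16278/20027 + 450/6437 = 113793636/128913799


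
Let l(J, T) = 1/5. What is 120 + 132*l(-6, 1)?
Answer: 732/5 ≈ 146.40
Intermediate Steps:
l(J, T) = ⅕
120 + 132*l(-6, 1) = 120 + 132*(⅕) = 120 + 132/5 = 732/5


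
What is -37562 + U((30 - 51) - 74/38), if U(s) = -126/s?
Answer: -8187319/218 ≈ -37557.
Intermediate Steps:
-37562 + U((30 - 51) - 74/38) = -37562 - 126/((30 - 51) - 74/38) = -37562 - 126/(-21 - 74*1/38) = -37562 - 126/(-21 - 37/19) = -37562 - 126/(-436/19) = -37562 - 126*(-19/436) = -37562 + 1197/218 = -8187319/218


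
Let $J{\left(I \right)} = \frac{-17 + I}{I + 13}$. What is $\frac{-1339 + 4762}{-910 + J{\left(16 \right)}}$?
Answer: $- \frac{33089}{8797} \approx -3.7614$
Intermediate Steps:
$J{\left(I \right)} = \frac{-17 + I}{13 + I}$
$\frac{-1339 + 4762}{-910 + J{\left(16 \right)}} = \frac{-1339 + 4762}{-910 + \frac{-17 + 16}{13 + 16}} = \frac{3423}{-910 + \frac{1}{29} \left(-1\right)} = \frac{3423}{-910 - \frac{1}{29}} = \frac{3423}{- \frac{26391}{29}} = 3423 \left(- \frac{29}{26391}\right) = - \frac{33089}{8797}$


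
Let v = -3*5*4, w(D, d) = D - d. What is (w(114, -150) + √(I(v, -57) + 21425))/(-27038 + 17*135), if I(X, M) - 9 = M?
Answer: -264/24743 - √21377/24743 ≈ -0.016579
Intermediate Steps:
v = -60 (v = -15*4 = -60)
I(X, M) = 9 + M
(w(114, -150) + √(I(v, -57) + 21425))/(-27038 + 17*135) = ((114 - 1*(-150)) + √((9 - 57) + 21425))/(-27038 + 17*135) = ((114 + 150) + √(-48 + 21425))/(-27038 + 2295) = (264 + √21377)/(-24743) = (264 + √21377)*(-1/24743) = -264/24743 - √21377/24743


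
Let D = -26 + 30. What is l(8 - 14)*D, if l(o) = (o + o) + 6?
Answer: -24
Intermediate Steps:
l(o) = 6 + 2*o (l(o) = 2*o + 6 = 6 + 2*o)
D = 4
l(8 - 14)*D = (6 + 2*(8 - 14))*4 = (6 + 2*(-6))*4 = (6 - 12)*4 = -6*4 = -24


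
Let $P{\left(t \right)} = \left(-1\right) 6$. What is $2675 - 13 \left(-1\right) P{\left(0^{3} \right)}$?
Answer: $2597$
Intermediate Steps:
$P{\left(t \right)} = -6$
$2675 - 13 \left(-1\right) P{\left(0^{3} \right)} = 2675 - 13 \left(-1\right) \left(-6\right) = 2675 - \left(-13\right) \left(-6\right) = 2675 - 78 = 2597$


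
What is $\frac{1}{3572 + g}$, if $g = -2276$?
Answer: $\frac{1}{1296} \approx 0.0007716$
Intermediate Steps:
$\frac{1}{3572 + g} = \frac{1}{3572 - 2276} = \frac{1}{1296}$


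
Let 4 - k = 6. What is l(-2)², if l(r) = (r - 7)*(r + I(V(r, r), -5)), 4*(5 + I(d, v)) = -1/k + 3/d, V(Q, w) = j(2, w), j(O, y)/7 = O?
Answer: 2954961/784 ≈ 3769.1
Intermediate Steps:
j(O, y) = 7*O
k = -2 (k = 4 - 1*6 = 4 - 6 = -2)
V(Q, w) = 14 (V(Q, w) = 7*2 = 14)
I(d, v) = -39/8 + 3/(4*d) (I(d, v) = -5 + (-1/(-2) + 3/d)/4 = -5 + (-1*(-½) + 3/d)/4 = -5 + (½ + 3/d)/4 = -5 + (⅛ + 3/(4*d)) = -39/8 + 3/(4*d))
l(r) = (-7 + r)*(-135/28 + r) (l(r) = (r - 7)*(r + (3/8)*(2 - 13*14)/14) = (-7 + r)*(r + (3/8)*(1/14)*(2 - 182)) = (-7 + r)*(r + (3/8)*(1/14)*(-180)) = (-7 + r)*(r - 135/28) = (-7 + r)*(-135/28 + r))
l(-2)² = (135/4 + (-2)² - 331/28*(-2))² = (135/4 + 4 + 331/14)² = (1719/28)² = 2954961/784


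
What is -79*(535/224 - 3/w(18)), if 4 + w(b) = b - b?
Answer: -55537/224 ≈ -247.93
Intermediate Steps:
w(b) = -4 (w(b) = -4 + (b - b) = -4 + 0 = -4)
-79*(535/224 - 3/w(18)) = -79*(535/224 - 3/(-4)) = -79*(535*(1/224) - 3*(-¼)) = -79*(535/224 + ¾) = -79*703/224 = -55537/224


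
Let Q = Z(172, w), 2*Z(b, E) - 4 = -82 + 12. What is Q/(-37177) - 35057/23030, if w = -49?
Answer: -3959131/2602390 ≈ -1.5213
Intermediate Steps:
Z(b, E) = -33 (Z(b, E) = 2 + (-82 + 12)/2 = 2 + (1/2)*(-70) = 2 - 35 = -33)
Q = -33
Q/(-37177) - 35057/23030 = -33/(-37177) - 35057/23030 = -33*(-1/37177) - 35057*1/23030 = 33/37177 - 35057/23030 = -3959131/2602390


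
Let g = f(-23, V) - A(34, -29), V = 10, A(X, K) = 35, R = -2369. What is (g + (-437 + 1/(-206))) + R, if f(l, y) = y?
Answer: -583187/206 ≈ -2831.0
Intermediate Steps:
g = -25 (g = 10 - 1*35 = 10 - 35 = -25)
(g + (-437 + 1/(-206))) + R = (-25 + (-437 + 1/(-206))) - 2369 = (-25 + (-437 - 1/206)) - 2369 = (-25 - 90023/206) - 2369 = -95173/206 - 2369 = -583187/206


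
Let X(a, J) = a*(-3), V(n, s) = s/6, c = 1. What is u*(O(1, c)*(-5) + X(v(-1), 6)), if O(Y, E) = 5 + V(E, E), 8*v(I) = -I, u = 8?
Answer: -629/3 ≈ -209.67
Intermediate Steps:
v(I) = -I/8 (v(I) = (-I)/8 = -I/8)
V(n, s) = s/6 (V(n, s) = s*(⅙) = s/6)
X(a, J) = -3*a
O(Y, E) = 5 + E/6
u*(O(1, c)*(-5) + X(v(-1), 6)) = 8*((5 + (⅙)*1)*(-5) - (-3)*(-1)/8) = 8*((5 + ⅙)*(-5) - 3*⅛) = 8*((31/6)*(-5) - 3/8) = 8*(-155/6 - 3/8) = 8*(-629/24) = -629/3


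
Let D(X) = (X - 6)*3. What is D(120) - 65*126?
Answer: -7848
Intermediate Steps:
D(X) = -18 + 3*X (D(X) = (-6 + X)*3 = -18 + 3*X)
D(120) - 65*126 = (-18 + 3*120) - 65*126 = (-18 + 360) - 8190 = 342 - 8190 = -7848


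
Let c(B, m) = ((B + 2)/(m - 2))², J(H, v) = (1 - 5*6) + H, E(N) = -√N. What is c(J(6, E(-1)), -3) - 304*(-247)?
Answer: 1877641/25 ≈ 75106.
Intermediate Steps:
J(H, v) = -29 + H (J(H, v) = (1 - 30) + H = -29 + H)
c(B, m) = (2 + B)²/(-2 + m)² (c(B, m) = ((2 + B)/(-2 + m))² = (2 + B)²/(-2 + m)²)
c(J(6, E(-1)), -3) - 304*(-247) = (2 + (-29 + 6))²/(-2 - 3)² - 304*(-247) = (2 - 23)²/(-5)² + 75088 = (1/25)*(-21)² + 75088 = (1/25)*441 + 75088 = 441/25 + 75088 = 1877641/25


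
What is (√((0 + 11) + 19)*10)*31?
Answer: 310*√30 ≈ 1697.9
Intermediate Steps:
(√((0 + 11) + 19)*10)*31 = (√(11 + 19)*10)*31 = (√30*10)*31 = (10*√30)*31 = 310*√30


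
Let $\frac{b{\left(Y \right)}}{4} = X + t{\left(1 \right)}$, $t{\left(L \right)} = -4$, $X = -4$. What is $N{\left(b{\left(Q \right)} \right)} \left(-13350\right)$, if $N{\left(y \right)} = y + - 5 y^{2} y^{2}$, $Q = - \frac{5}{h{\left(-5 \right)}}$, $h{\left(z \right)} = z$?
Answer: $69992875200$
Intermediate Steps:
$Q = 1$ ($Q = - \frac{5}{-5} = \left(-5\right) \left(- \frac{1}{5}\right) = 1$)
$b{\left(Y \right)} = -32$ ($b{\left(Y \right)} = 4 \left(-4 - 4\right) = 4 \left(-8\right) = -32$)
$N{\left(y \right)} = y - 5 y^{4}$
$N{\left(b{\left(Q \right)} \right)} \left(-13350\right) = \left(-32 - 5 \left(-32\right)^{4}\right) \left(-13350\right) = \left(-32 - 5242880\right) \left(-13350\right) = \left(-5242912\right) \left(-13350\right) = 69992875200$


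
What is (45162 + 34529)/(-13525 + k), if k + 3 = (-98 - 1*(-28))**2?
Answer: -79691/8628 ≈ -9.2363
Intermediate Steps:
k = 4897 (k = -3 + (-98 - 1*(-28))**2 = -3 + (-98 + 28)**2 = -3 + (-70)**2 = -3 + 4900 = 4897)
(45162 + 34529)/(-13525 + k) = (45162 + 34529)/(-13525 + 4897) = 79691/(-8628) = 79691*(-1/8628) = -79691/8628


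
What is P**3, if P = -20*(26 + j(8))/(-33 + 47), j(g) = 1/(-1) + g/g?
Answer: -17576000/343 ≈ -51242.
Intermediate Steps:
j(g) = 0 (j(g) = 1*(-1) + 1 = -1 + 1 = 0)
P = -260/7 (P = -20*(26 + 0)/(-33 + 47) = -20/(14/26) = -20/(14*(1/26)) = -20/7/13 = -20*13/7 = -260/7 ≈ -37.143)
P**3 = (-260/7)**3 = -17576000/343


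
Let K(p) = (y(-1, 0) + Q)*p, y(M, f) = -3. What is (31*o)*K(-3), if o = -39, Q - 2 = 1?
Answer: 0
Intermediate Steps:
Q = 3 (Q = 2 + 1 = 3)
K(p) = 0 (K(p) = (-3 + 3)*p = 0*p = 0)
(31*o)*K(-3) = (31*(-39))*0 = -1209*0 = 0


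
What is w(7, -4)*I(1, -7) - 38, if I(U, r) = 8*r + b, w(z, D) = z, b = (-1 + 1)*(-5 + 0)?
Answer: -430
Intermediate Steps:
b = 0 (b = 0*(-5) = 0)
I(U, r) = 8*r (I(U, r) = 8*r + 0 = 8*r)
w(7, -4)*I(1, -7) - 38 = 7*(8*(-7)) - 38 = 7*(-56) - 38 = -392 - 38 = -430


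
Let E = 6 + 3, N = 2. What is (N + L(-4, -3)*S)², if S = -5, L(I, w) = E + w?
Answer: 784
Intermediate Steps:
E = 9
L(I, w) = 9 + w
(N + L(-4, -3)*S)² = (2 + (9 - 3)*(-5))² = (2 + 6*(-5))² = (2 - 30)² = (-28)² = 784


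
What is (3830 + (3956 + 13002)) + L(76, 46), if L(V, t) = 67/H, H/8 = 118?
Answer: 19623939/944 ≈ 20788.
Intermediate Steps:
H = 944 (H = 8*118 = 944)
L(V, t) = 67/944
(3830 + (3956 + 13002)) + L(76, 46) = (3830 + (3956 + 13002)) + 67/944 = (3830 + 16958) + 67/944 = 20788 + 67/944 = 19623939/944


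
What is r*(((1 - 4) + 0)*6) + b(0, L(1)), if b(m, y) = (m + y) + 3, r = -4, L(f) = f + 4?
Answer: 80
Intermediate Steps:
L(f) = 4 + f
b(m, y) = 3 + m + y
r*(((1 - 4) + 0)*6) + b(0, L(1)) = -4*((1 - 4) + 0)*6 + (3 + 0 + (4 + 1)) = -4*(-3 + 0)*6 + (3 + 0 + 5) = -(-12)*6 + 8 = -4*(-18) + 8 = 72 + 8 = 80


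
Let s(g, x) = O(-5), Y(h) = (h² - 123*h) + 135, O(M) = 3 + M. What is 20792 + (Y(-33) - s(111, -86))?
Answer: 26077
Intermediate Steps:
Y(h) = 135 + h² - 123*h
s(g, x) = -2 (s(g, x) = 3 - 5 = -2)
20792 + (Y(-33) - s(111, -86)) = 20792 + ((135 + (-33)² - 123*(-33)) - 1*(-2)) = 20792 + ((135 + 1089 + 4059) + 2) = 20792 + (5283 + 2) = 20792 + 5285 = 26077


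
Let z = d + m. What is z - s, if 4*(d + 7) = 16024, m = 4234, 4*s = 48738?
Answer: -7903/2 ≈ -3951.5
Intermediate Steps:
s = 24369/2 (s = (¼)*48738 = 24369/2 ≈ 12185.)
d = 3999 (d = -7 + (¼)*16024 = -7 + 4006 = 3999)
z = 8233 (z = 3999 + 4234 = 8233)
z - s = 8233 - 1*24369/2 = 8233 - 24369/2 = -7903/2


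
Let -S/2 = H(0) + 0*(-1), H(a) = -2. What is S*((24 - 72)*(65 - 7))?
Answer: -11136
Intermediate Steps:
S = 4 (S = -2*(-2 + 0*(-1)) = -2*(-2 + 0) = -2*(-2) = 4)
S*((24 - 72)*(65 - 7)) = 4*((24 - 72)*(65 - 7)) = 4*(-48*58) = 4*(-2784) = -11136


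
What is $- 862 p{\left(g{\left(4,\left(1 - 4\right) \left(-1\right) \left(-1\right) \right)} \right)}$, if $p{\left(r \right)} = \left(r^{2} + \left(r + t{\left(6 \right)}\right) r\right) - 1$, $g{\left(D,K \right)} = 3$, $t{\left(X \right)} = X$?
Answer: $-30170$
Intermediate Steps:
$p{\left(r \right)} = -1 + r^{2} + r \left(6 + r\right)$ ($p{\left(r \right)} = \left(r^{2} + \left(r + 6\right) r\right) - 1 = \left(r^{2} + \left(6 + r\right) r\right) - 1 = \left(r^{2} + r \left(6 + r\right)\right) - 1 = -1 + r^{2} + r \left(6 + r\right)$)
$- 862 p{\left(g{\left(4,\left(1 - 4\right) \left(-1\right) \left(-1\right) \right)} \right)} = - 862 \left(-1 + 2 \cdot 3^{2} + 6 \cdot 3\right) = - 862 \left(-1 + 2 \cdot 9 + 18\right) = - 862 \left(-1 + 18 + 18\right) = \left(-862\right) 35 = -30170$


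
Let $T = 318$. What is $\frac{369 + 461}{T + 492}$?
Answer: $\frac{83}{81} \approx 1.0247$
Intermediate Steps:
$\frac{369 + 461}{T + 492} = \frac{369 + 461}{318 + 492} = \frac{830}{810} = 830 \cdot \frac{1}{810} = \frac{83}{81}$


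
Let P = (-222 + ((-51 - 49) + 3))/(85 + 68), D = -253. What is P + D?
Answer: -39028/153 ≈ -255.08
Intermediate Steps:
P = -319/153 (P = (-222 + (-100 + 3))/153 = (-222 - 97)*(1/153) = -319*1/153 = -319/153 ≈ -2.0850)
P + D = -319/153 - 253 = -39028/153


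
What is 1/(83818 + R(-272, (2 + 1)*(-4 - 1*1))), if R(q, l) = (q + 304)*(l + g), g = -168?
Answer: 1/77962 ≈ 1.2827e-5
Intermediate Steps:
R(q, l) = (-168 + l)*(304 + q) (R(q, l) = (q + 304)*(l - 168) = (304 + q)*(-168 + l) = (-168 + l)*(304 + q))
1/(83818 + R(-272, (2 + 1)*(-4 - 1*1))) = 1/(83818 + (-51072 - 168*(-272) + 304*((2 + 1)*(-4 - 1*1)) + ((2 + 1)*(-4 - 1*1))*(-272))) = 1/(83818 + (-51072 + 45696 + 304*(3*(-4 - 1)) + (3*(-4 - 1))*(-272))) = 1/(83818 + (-51072 + 45696 + 304*(3*(-5)) + (3*(-5))*(-272))) = 1/(83818 + (-51072 + 45696 + 304*(-15) - 15*(-272))) = 1/(83818 + (-51072 + 45696 - 4560 + 4080)) = 1/(83818 - 5856) = 1/77962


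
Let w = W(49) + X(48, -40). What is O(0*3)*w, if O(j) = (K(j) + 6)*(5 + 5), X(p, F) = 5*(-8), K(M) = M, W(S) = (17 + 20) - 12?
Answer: -900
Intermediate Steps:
W(S) = 25 (W(S) = 37 - 12 = 25)
X(p, F) = -40
w = -15 (w = 25 - 40 = -15)
O(j) = 60 + 10*j (O(j) = (j + 6)*(5 + 5) = (6 + j)*10 = 60 + 10*j)
O(0*3)*w = (60 + 10*(0*3))*(-15) = (60 + 10*0)*(-15) = (60 + 0)*(-15) = 60*(-15) = -900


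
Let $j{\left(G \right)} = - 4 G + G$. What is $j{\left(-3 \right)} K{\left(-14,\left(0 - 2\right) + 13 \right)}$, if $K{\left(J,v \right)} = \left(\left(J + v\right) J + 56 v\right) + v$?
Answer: $6021$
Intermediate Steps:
$K{\left(J,v \right)} = 57 v + J \left(J + v\right)$ ($K{\left(J,v \right)} = \left(J \left(J + v\right) + 56 v\right) + v = \left(56 v + J \left(J + v\right)\right) + v = 57 v + J \left(J + v\right)$)
$j{\left(G \right)} = - 3 G$
$j{\left(-3 \right)} K{\left(-14,\left(0 - 2\right) + 13 \right)} = \left(-3\right) \left(-3\right) \left(\left(-14\right)^{2} + 57 \left(\left(0 - 2\right) + 13\right) - 14 \left(\left(0 - 2\right) + 13\right)\right) = 9 \left(196 + 57 \left(-2 + 13\right) - 14 \left(-2 + 13\right)\right) = 9 \left(196 + 57 \cdot 11 - 154\right) = 9 \left(196 + 627 - 154\right) = 9 \cdot 669 = 6021$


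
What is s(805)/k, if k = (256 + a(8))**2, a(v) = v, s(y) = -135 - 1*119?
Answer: -127/34848 ≈ -0.0036444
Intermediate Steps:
s(y) = -254 (s(y) = -135 - 119 = -254)
k = 69696 (k = (256 + 8)**2 = 264**2 = 69696)
s(805)/k = -254/69696 = -254*1/69696 = -127/34848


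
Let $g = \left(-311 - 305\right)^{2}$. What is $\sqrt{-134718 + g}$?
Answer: $\sqrt{244738} \approx 494.71$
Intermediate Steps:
$g = 379456$ ($g = \left(-616\right)^{2} = 379456$)
$\sqrt{-134718 + g} = \sqrt{-134718 + 379456} = \sqrt{244738}$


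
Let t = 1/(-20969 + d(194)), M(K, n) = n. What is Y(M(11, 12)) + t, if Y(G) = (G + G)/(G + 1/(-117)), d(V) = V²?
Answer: 46802339/23383801 ≈ 2.0015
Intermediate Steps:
t = 1/16667 (t = 1/(-20969 + 194²) = 1/(-20969 + 37636) = 1/16667 ≈ 5.9999e-5)
Y(G) = 2*G/(-1/117 + G) (Y(G) = (2*G)/(G - 1/117) = (2*G)/(-1/117 + G) = 2*G/(-1/117 + G))
Y(M(11, 12)) + t = 234*12/(-1 + 117*12) + 1/16667 = 234*12/(-1 + 1404) + 1/16667 = 234*12/1403 + 1/16667 = 234*12*(1/1403) + 1/16667 = 2808/1403 + 1/16667 = 46802339/23383801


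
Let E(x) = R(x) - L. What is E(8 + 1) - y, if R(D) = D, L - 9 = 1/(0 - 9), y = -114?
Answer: 1027/9 ≈ 114.11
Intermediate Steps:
L = 80/9 (L = 9 + 1/(0 - 9) = 9 + 1/(-9) = 9 - ⅑ = 80/9 ≈ 8.8889)
E(x) = -80/9 + x (E(x) = x - 1*80/9 = x - 80/9 = -80/9 + x)
E(8 + 1) - y = (-80/9 + (8 + 1)) - 1*(-114) = (-80/9 + 9) + 114 = ⅑ + 114 = 1027/9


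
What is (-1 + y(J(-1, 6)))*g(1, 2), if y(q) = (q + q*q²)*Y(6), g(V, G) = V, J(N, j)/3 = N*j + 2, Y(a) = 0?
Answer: -1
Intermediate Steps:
J(N, j) = 6 + 3*N*j (J(N, j) = 3*(N*j + 2) = 3*(2 + N*j) = 6 + 3*N*j)
y(q) = 0 (y(q) = (q + q*q²)*0 = (q + q³)*0 = 0)
(-1 + y(J(-1, 6)))*g(1, 2) = (-1 + 0)*1 = -1*1 = -1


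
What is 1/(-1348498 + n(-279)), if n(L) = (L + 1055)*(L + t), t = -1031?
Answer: -1/2365058 ≈ -4.2282e-7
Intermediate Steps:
n(L) = (-1031 + L)*(1055 + L) (n(L) = (L + 1055)*(L - 1031) = (1055 + L)*(-1031 + L) = (-1031 + L)*(1055 + L))
1/(-1348498 + n(-279)) = 1/(-1348498 + (-1087705 + (-279)² + 24*(-279))) = 1/(-1348498 + (-1087705 + 77841 - 6696)) = 1/(-1348498 - 1016560) = 1/(-2365058) = -1/2365058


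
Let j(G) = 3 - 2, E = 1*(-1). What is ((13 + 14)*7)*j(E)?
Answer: 189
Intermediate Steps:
E = -1
j(G) = 1
((13 + 14)*7)*j(E) = ((13 + 14)*7)*1 = (27*7)*1 = 189*1 = 189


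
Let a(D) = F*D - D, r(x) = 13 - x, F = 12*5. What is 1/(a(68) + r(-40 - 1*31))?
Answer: 1/4096 ≈ 0.00024414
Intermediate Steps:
F = 60
a(D) = 59*D (a(D) = 60*D - D = 59*D)
1/(a(68) + r(-40 - 1*31)) = 1/(59*68 + (13 - (-40 - 1*31))) = 1/(4012 + (13 - (-40 - 31))) = 1/(4012 + (13 - 1*(-71))) = 1/(4012 + (13 + 71)) = 1/(4012 + 84) = 1/4096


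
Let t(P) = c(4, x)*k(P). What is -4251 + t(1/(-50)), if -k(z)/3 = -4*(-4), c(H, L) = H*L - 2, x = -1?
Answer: -3963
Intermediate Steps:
c(H, L) = -2 + H*L
k(z) = -48 (k(z) = -(-12)*(-4) = -3*16 = -48)
t(P) = 288 (t(P) = (-2 + 4*(-1))*(-48) = (-2 - 4)*(-48) = -6*(-48) = 288)
-4251 + t(1/(-50)) = -4251 + 288 = -3963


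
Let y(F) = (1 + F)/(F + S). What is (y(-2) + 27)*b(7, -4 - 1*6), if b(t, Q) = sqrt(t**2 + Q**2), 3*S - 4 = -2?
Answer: 111*sqrt(149)/4 ≈ 338.73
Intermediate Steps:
S = 2/3 (S = 4/3 + (1/3)*(-2) = 4/3 - 2/3 = 2/3 ≈ 0.66667)
y(F) = (1 + F)/(2/3 + F) (y(F) = (1 + F)/(F + 2/3) = (1 + F)/(2/3 + F))
b(t, Q) = sqrt(Q**2 + t**2)
(y(-2) + 27)*b(7, -4 - 1*6) = (3*(1 - 2)/(2 + 3*(-2)) + 27)*sqrt((-4 - 1*6)**2 + 7**2) = (3*(-1)/(2 - 6) + 27)*sqrt((-4 - 6)**2 + 49) = (3*(-1)/(-4) + 27)*sqrt((-10)**2 + 49) = (3*(-1/4)*(-1) + 27)*sqrt(100 + 49) = (3/4 + 27)*sqrt(149) = 111*sqrt(149)/4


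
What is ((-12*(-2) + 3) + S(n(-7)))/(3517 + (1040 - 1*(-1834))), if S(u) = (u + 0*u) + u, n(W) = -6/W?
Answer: 201/44737 ≈ 0.0044929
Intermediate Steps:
S(u) = 2*u (S(u) = (u + 0) + u = u + u = 2*u)
((-12*(-2) + 3) + S(n(-7)))/(3517 + (1040 - 1*(-1834))) = ((-12*(-2) + 3) + 2*(-6/(-7)))/(3517 + (1040 - 1*(-1834))) = ((24 + 3) + 2*(-6*(-⅐)))/(3517 + (1040 + 1834)) = (27 + 2*(6/7))/(3517 + 2874) = (27 + 12/7)/6391 = (201/7)*(1/6391) = 201/44737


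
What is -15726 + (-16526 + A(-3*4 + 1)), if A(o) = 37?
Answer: -32215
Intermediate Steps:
-15726 + (-16526 + A(-3*4 + 1)) = -15726 + (-16526 + 37) = -15726 - 16489 = -32215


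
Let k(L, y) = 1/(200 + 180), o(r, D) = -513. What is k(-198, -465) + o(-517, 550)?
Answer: -194939/380 ≈ -513.00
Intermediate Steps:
k(L, y) = 1/380
k(-198, -465) + o(-517, 550) = 1/380 - 513 = -194939/380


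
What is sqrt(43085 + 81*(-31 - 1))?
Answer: sqrt(40493) ≈ 201.23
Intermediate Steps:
sqrt(43085 + 81*(-31 - 1)) = sqrt(43085 + 81*(-32)) = sqrt(43085 - 2592) = sqrt(40493)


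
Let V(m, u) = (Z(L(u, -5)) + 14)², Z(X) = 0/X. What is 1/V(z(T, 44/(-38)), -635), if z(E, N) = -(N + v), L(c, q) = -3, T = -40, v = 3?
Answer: 1/196 ≈ 0.0051020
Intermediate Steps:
z(E, N) = -3 - N (z(E, N) = -(N + 3) = -(3 + N) = -3 - N)
Z(X) = 0
V(m, u) = 196 (V(m, u) = (0 + 14)² = 14² = 196)
1/V(z(T, 44/(-38)), -635) = 1/196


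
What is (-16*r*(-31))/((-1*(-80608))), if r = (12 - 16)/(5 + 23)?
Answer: -31/35266 ≈ -0.00087903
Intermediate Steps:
r = -⅐ (r = -4/28 = -4*1/28 = -⅐ ≈ -0.14286)
(-16*r*(-31))/((-1*(-80608))) = (-16*(-⅐)*(-31))/((-1*(-80608))) = ((16/7)*(-31))/80608 = -496/7*1/80608 = -31/35266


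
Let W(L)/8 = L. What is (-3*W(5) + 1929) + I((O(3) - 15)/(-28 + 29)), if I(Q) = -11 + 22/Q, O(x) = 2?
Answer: 23352/13 ≈ 1796.3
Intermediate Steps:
W(L) = 8*L
(-3*W(5) + 1929) + I((O(3) - 15)/(-28 + 29)) = (-24*5 + 1929) + (-11 + 22/(((2 - 15)/(-28 + 29)))) = (-3*40 + 1929) + (-11 + 22/((-13/1))) = (-120 + 1929) + (-11 + 22/((-13*1))) = 1809 + (-11 + 22/(-13)) = 1809 + (-11 + 22*(-1/13)) = 1809 + (-11 - 22/13) = 1809 - 165/13 = 23352/13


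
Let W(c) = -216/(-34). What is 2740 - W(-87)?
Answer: 46472/17 ≈ 2733.6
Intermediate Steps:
W(c) = 108/17 (W(c) = -216*(-1/34) = 108/17)
2740 - W(-87) = 2740 - 1*108/17 = 2740 - 108/17 = 46472/17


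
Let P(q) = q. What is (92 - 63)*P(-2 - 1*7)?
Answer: -261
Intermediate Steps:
(92 - 63)*P(-2 - 1*7) = (92 - 63)*(-2 - 1*7) = 29*(-2 - 7) = 29*(-9) = -261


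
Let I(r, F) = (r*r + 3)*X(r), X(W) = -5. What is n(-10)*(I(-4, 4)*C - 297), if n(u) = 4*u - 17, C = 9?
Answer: 65664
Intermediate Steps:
n(u) = -17 + 4*u
I(r, F) = -15 - 5*r**2 (I(r, F) = (r*r + 3)*(-5) = (r**2 + 3)*(-5) = (3 + r**2)*(-5) = -15 - 5*r**2)
n(-10)*(I(-4, 4)*C - 297) = (-17 + 4*(-10))*((-15 - 5*(-4)**2)*9 - 297) = (-17 - 40)*((-15 - 5*16)*9 - 297) = -57*((-15 - 80)*9 - 297) = -57*(-95*9 - 297) = -57*(-855 - 297) = -57*(-1152) = 65664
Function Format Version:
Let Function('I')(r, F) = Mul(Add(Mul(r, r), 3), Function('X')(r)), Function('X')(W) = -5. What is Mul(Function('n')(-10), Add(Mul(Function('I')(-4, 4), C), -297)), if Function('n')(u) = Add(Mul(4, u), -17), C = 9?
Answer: 65664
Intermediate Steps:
Function('n')(u) = Add(-17, Mul(4, u))
Function('I')(r, F) = Add(-15, Mul(-5, Pow(r, 2))) (Function('I')(r, F) = Mul(Add(Mul(r, r), 3), -5) = Mul(Add(Pow(r, 2), 3), -5) = Mul(Add(3, Pow(r, 2)), -5) = Add(-15, Mul(-5, Pow(r, 2))))
Mul(Function('n')(-10), Add(Mul(Function('I')(-4, 4), C), -297)) = Mul(Add(-17, Mul(4, -10)), Add(Mul(Add(-15, Mul(-5, Pow(-4, 2))), 9), -297)) = Mul(Add(-17, -40), Add(Mul(Add(-15, Mul(-5, 16)), 9), -297)) = Mul(-57, Add(Mul(Add(-15, -80), 9), -297)) = Mul(-57, Add(Mul(-95, 9), -297)) = Mul(-57, Add(-855, -297)) = Mul(-57, -1152) = 65664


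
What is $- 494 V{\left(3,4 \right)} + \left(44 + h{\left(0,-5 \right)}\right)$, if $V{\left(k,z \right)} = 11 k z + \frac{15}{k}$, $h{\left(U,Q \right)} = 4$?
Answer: $-67630$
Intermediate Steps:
$V{\left(k,z \right)} = \frac{15}{k} + 11 k z$ ($V{\left(k,z \right)} = 11 k z + \frac{15}{k} = \frac{15}{k} + 11 k z$)
$- 494 V{\left(3,4 \right)} + \left(44 + h{\left(0,-5 \right)}\right) = - 494 \left(\frac{15}{3} + 11 \cdot 3 \cdot 4\right) + \left(44 + 4\right) = - 494 \left(15 \cdot \frac{1}{3} + 132\right) + 48 = - 494 \left(5 + 132\right) + 48 = \left(-494\right) 137 + 48 = -67678 + 48 = -67630$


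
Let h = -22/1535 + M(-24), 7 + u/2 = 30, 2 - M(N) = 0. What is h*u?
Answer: 140208/1535 ≈ 91.341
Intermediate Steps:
M(N) = 2 (M(N) = 2 - 1*0 = 2 + 0 = 2)
u = 46 (u = -14 + 2*30 = -14 + 60 = 46)
h = 3048/1535 (h = -22/1535 + 2 = 3048/1535 ≈ 1.9857)
h*u = (3048/1535)*46 = 140208/1535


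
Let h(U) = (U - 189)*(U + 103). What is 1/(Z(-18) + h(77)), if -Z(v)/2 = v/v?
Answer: -1/20162 ≈ -4.9598e-5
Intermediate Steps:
Z(v) = -2 (Z(v) = -2*v/v = -2*1 = -2)
h(U) = (-189 + U)*(103 + U)
1/(Z(-18) + h(77)) = 1/(-2 + (-19467 + 77**2 - 86*77)) = 1/(-2 + (-19467 + 5929 - 6622)) = 1/(-2 - 20160) = 1/(-20162) = -1/20162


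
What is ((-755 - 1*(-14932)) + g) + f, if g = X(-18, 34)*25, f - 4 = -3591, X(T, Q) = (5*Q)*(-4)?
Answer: -6410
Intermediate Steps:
X(T, Q) = -20*Q
f = -3587 (f = 4 - 3591 = -3587)
g = -17000 (g = -20*34*25 = -680*25 = -17000)
((-755 - 1*(-14932)) + g) + f = ((-755 - 1*(-14932)) - 17000) - 3587 = ((-755 + 14932) - 17000) - 3587 = (14177 - 17000) - 3587 = -2823 - 3587 = -6410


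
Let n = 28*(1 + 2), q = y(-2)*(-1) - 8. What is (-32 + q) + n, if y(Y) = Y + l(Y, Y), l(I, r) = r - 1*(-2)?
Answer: 46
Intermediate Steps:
l(I, r) = 2 + r (l(I, r) = r + 2 = 2 + r)
y(Y) = 2 + 2*Y (y(Y) = Y + (2 + Y) = 2 + 2*Y)
q = -6 (q = (2 + 2*(-2))*(-1) - 8 = (2 - 4)*(-1) - 8 = -2*(-1) - 8 = 2 - 8 = -6)
n = 84 (n = 28*3 = 84)
(-32 + q) + n = (-32 - 6) + 84 = -38 + 84 = 46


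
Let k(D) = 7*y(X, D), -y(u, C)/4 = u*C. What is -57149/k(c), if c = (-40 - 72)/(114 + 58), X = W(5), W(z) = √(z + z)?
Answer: -2457407*√10/7840 ≈ -991.20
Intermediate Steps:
W(z) = √2*√z (W(z) = √(2*z) = √2*√z)
X = √10 (X = √2*√5 = √10 ≈ 3.1623)
y(u, C) = -4*C*u (y(u, C) = -4*u*C = -4*C*u)
c = -28/43 (c = -112/172 = -112*1/172 = -28/43 ≈ -0.65116)
k(D) = -28*D*√10 (k(D) = 7*(-4*D*√10) = -28*D*√10)
-57149/k(c) = -57149*43*√10/7840 = -2457407*√10/7840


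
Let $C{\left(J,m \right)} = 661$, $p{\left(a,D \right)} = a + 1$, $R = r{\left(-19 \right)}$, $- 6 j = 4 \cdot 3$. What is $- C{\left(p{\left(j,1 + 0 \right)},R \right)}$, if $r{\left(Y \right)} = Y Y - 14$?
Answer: $-661$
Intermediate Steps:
$j = -2$ ($j = - \frac{4 \cdot 3}{6} = \left(- \frac{1}{6}\right) 12 = -2$)
$r{\left(Y \right)} = -14 + Y^{2}$ ($r{\left(Y \right)} = Y^{2} - 14 = -14 + Y^{2}$)
$R = 347$ ($R = -14 + \left(-19\right)^{2} = -14 + 361 = 347$)
$p{\left(a,D \right)} = 1 + a$
$- C{\left(p{\left(j,1 + 0 \right)},R \right)} = \left(-1\right) 661 = -661$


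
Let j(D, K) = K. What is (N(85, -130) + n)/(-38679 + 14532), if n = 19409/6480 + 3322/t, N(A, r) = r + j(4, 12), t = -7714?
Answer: 2885119247/603514663920 ≈ 0.0047805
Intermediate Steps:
N(A, r) = 12 + r (N(A, r) = r + 12 = 12 + r)
n = 64097233/24993360 (n = 19409/6480 + 3322/(-7714) = 19409*(1/6480) + 3322*(-1/7714) = 19409/6480 - 1661/3857 = 64097233/24993360 ≈ 2.5646)
(N(85, -130) + n)/(-38679 + 14532) = ((12 - 130) + 64097233/24993360)/(-38679 + 14532) = (-118 + 64097233/24993360)/(-24147) = -2885119247/24993360*(-1/24147) = 2885119247/603514663920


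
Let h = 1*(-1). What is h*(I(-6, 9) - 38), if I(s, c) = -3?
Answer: 41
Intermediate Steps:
h = -1
h*(I(-6, 9) - 38) = -(-3 - 38) = -1*(-41) = 41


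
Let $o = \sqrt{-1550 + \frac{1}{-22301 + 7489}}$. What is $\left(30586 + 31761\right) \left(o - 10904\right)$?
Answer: $-679831688 + \frac{62347 i \sqrt{160710207}}{322} \approx -6.7983 \cdot 10^{8} + 2.4546 \cdot 10^{6} i$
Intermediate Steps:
$o = \frac{i \sqrt{160710207}}{322}$ ($o = \sqrt{-1550 + \frac{1}{-14812}} = \sqrt{-1550 - \frac{1}{14812}} = \sqrt{- \frac{22958601}{14812}} = \frac{i \sqrt{160710207}}{322} \approx 39.37 i$)
$\left(30586 + 31761\right) \left(o - 10904\right) = \left(30586 + 31761\right) \left(\frac{i \sqrt{160710207}}{322} - 10904\right) = 62347 \left(-10904 + \frac{i \sqrt{160710207}}{322}\right) = -679831688 + \frac{62347 i \sqrt{160710207}}{322}$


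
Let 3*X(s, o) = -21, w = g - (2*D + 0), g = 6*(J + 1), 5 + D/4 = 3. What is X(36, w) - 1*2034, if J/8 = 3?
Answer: -2041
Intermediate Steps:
D = -8 (D = -20 + 4*3 = -20 + 12 = -8)
J = 24 (J = 8*3 = 24)
g = 150 (g = 6*(24 + 1) = 6*25 = 150)
w = 166 (w = 150 - (2*(-8) + 0) = 150 - (-16 + 0) = 150 - 1*(-16) = 150 + 16 = 166)
X(s, o) = -7 (X(s, o) = (⅓)*(-21) = -7)
X(36, w) - 1*2034 = -7 - 1*2034 = -7 - 2034 = -2041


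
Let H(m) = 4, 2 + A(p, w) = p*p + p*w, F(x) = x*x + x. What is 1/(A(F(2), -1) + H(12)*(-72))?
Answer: -1/260 ≈ -0.0038462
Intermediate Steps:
F(x) = x + x² (F(x) = x² + x = x + x²)
A(p, w) = -2 + p² + p*w (A(p, w) = -2 + (p*p + p*w) = -2 + (p² + p*w) = -2 + p² + p*w)
1/(A(F(2), -1) + H(12)*(-72)) = 1/((-2 + (2*(1 + 2))² + (2*(1 + 2))*(-1)) + 4*(-72)) = 1/((-2 + (2*3)² + (2*3)*(-1)) - 288) = 1/((-2 + 6² + 6*(-1)) - 288) = 1/((-2 + 36 - 6) - 288) = 1/(28 - 288) = 1/(-260) = -1/260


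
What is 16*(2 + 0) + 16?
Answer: 48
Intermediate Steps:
16*(2 + 0) + 16 = 16*2 + 16 = 32 + 16 = 48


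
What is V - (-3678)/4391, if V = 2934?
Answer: 12886872/4391 ≈ 2934.8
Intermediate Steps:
V - (-3678)/4391 = 2934 - (-3678)/4391 = 2934 - 1*(-3678/4391) = 2934 + 3678/4391 = 12886872/4391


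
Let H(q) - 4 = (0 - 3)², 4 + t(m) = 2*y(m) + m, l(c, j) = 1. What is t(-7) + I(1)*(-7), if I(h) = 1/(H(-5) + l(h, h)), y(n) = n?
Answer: -51/2 ≈ -25.500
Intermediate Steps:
t(m) = -4 + 3*m (t(m) = -4 + (2*m + m) = -4 + 3*m)
H(q) = 13 (H(q) = 4 + (0 - 3)² = 4 + (-3)² = 4 + 9 = 13)
I(h) = 1/14 (I(h) = 1/(13 + 1) = 1/14)
t(-7) + I(1)*(-7) = (-4 + 3*(-7)) + (1/14)*(-7) = (-4 - 21) - ½ = -25 - ½ = -51/2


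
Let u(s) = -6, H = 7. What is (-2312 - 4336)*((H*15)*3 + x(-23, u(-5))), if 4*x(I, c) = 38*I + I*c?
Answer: -870888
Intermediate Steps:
x(I, c) = 19*I/2 + I*c/4 (x(I, c) = (38*I + I*c)/4 = 19*I/2 + I*c/4)
(-2312 - 4336)*((H*15)*3 + x(-23, u(-5))) = (-2312 - 4336)*((7*15)*3 + (¼)*(-23)*(38 - 6)) = -6648*(105*3 + (¼)*(-23)*32) = -6648*(315 - 184) = -6648*131 = -870888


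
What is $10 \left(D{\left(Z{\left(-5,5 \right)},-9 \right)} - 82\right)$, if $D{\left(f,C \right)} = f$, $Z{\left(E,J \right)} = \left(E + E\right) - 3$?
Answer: $-950$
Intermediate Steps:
$Z{\left(E,J \right)} = -3 + 2 E$ ($Z{\left(E,J \right)} = 2 E - 3 = -3 + 2 E$)
$10 \left(D{\left(Z{\left(-5,5 \right)},-9 \right)} - 82\right) = 10 \left(\left(-3 + 2 \left(-5\right)\right) - 82\right) = 10 \left(\left(-3 - 10\right) - 82\right) = 10 \left(-13 - 82\right) = 10 \left(-95\right) = -950$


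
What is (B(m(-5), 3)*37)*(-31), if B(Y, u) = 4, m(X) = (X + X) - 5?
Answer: -4588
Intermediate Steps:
m(X) = -5 + 2*X (m(X) = 2*X - 5 = -5 + 2*X)
(B(m(-5), 3)*37)*(-31) = (4*37)*(-31) = 148*(-31) = -4588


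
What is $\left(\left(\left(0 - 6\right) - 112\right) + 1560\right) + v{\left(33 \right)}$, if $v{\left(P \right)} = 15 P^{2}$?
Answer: $17777$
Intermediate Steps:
$\left(\left(\left(0 - 6\right) - 112\right) + 1560\right) + v{\left(33 \right)} = \left(\left(\left(0 - 6\right) - 112\right) + 1560\right) + 15 \cdot 33^{2} = \left(\left(\left(0 - 6\right) - 112\right) + 1560\right) + 15 \cdot 1089 = \left(\left(-6 - 112\right) + 1560\right) + 16335 = \left(-118 + 1560\right) + 16335 = 1442 + 16335 = 17777$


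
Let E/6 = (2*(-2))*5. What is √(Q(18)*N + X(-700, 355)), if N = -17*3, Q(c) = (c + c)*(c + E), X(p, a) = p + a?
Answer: √186927 ≈ 432.35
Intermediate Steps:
E = -120 (E = 6*((2*(-2))*5) = 6*(-4*5) = 6*(-20) = -120)
X(p, a) = a + p
Q(c) = 2*c*(-120 + c) (Q(c) = (c + c)*(c - 120) = (2*c)*(-120 + c) = 2*c*(-120 + c))
N = -51
√(Q(18)*N + X(-700, 355)) = √((2*18*(-120 + 18))*(-51) + (355 - 700)) = √((2*18*(-102))*(-51) - 345) = √(-3672*(-51) - 345) = √(187272 - 345) = √186927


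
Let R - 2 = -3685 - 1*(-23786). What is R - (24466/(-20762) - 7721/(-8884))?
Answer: 1854023761083/92224804 ≈ 20103.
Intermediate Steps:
R = 20103 (R = 2 + (-3685 - 1*(-23786)) = 2 + (-3685 + 23786) = 2 + 20101 = 20103)
R - (24466/(-20762) - 7721/(-8884)) = 20103 - (24466/(-20762) - 7721/(-8884)) = 20103 - (24466*(-1/20762) - 7721*(-1/8884)) = 20103 - (-12233/10381 + 7721/8884) = 20103 - 1*(-28526271/92224804) = 20103 + 28526271/92224804 = 1854023761083/92224804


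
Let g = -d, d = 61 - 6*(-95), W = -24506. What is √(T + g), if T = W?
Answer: 21*I*√57 ≈ 158.55*I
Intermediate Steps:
d = 631 (d = 61 + 570 = 631)
T = -24506
g = -631 (g = -1*631 = -631)
√(T + g) = √(-24506 - 631) = √(-25137) = 21*I*√57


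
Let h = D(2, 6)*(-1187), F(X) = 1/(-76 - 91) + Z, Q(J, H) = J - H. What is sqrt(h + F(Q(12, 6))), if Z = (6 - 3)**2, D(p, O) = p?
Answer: 18*I*sqrt(203573)/167 ≈ 48.631*I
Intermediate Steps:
Z = 9 (Z = 3**2 = 9)
F(X) = 1502/167 (F(X) = 1/(-76 - 91) + 9 = 1/(-167) + 9 = -1/167 + 9 = 1502/167)
h = -2374 (h = 2*(-1187) = -2374)
sqrt(h + F(Q(12, 6))) = sqrt(-2374 + 1502/167) = sqrt(-394956/167) = 18*I*sqrt(203573)/167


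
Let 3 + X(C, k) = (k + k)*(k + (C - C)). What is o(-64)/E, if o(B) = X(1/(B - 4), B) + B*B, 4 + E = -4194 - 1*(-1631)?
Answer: -12285/2567 ≈ -4.7857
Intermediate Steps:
X(C, k) = -3 + 2*k² (X(C, k) = -3 + (k + k)*(k + (C - C)) = -3 + (2*k)*(k + 0) = -3 + (2*k)*k = -3 + 2*k²)
E = -2567 (E = -4 + (-4194 - 1*(-1631)) = -4 + (-4194 + 1631) = -4 - 2563 = -2567)
o(B) = -3 + 3*B² (o(B) = (-3 + 2*B²) + B*B = (-3 + 2*B²) + B² = -3 + 3*B²)
o(-64)/E = (-3 + 3*(-64)²)/(-2567) = (-3 + 3*4096)*(-1/2567) = (-3 + 12288)*(-1/2567) = 12285*(-1/2567) = -12285/2567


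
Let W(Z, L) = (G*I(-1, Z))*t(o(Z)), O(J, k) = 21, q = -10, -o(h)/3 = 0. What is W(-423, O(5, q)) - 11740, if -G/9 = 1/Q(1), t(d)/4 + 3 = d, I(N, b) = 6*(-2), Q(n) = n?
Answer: -13036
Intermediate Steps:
o(h) = 0 (o(h) = -3*0 = 0)
I(N, b) = -12
t(d) = -12 + 4*d
G = -9 (G = -9/1 = -9*1 = -9)
W(Z, L) = -1296 (W(Z, L) = (-9*(-12))*(-12 + 4*0) = 108*(-12 + 0) = 108*(-12) = -1296)
W(-423, O(5, q)) - 11740 = -1296 - 11740 = -13036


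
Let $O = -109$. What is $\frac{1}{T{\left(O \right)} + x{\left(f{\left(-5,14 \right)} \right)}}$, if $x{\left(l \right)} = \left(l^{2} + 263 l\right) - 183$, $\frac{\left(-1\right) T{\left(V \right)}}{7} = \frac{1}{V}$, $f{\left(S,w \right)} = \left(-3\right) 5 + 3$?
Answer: $- \frac{109}{348248} \approx -0.000313$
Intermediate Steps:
$f{\left(S,w \right)} = -12$ ($f{\left(S,w \right)} = -15 + 3 = -12$)
$T{\left(V \right)} = - \frac{7}{V}$
$x{\left(l \right)} = -183 + l^{2} + 263 l$
$\frac{1}{T{\left(O \right)} + x{\left(f{\left(-5,14 \right)} \right)}} = \frac{1}{- \frac{7}{-109} + \left(-183 + \left(-12\right)^{2} + 263 \left(-12\right)\right)} = \frac{1}{\left(-7\right) \left(- \frac{1}{109}\right) - 3195} = \frac{1}{\frac{7}{109} - 3195} = \frac{1}{- \frac{348248}{109}} = - \frac{109}{348248}$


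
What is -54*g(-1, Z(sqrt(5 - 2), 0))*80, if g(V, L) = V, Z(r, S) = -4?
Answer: 4320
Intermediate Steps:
-54*g(-1, Z(sqrt(5 - 2), 0))*80 = -54*(-1)*80 = 54*80 = 4320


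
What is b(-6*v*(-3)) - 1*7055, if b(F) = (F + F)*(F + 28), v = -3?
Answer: -4247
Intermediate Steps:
b(F) = 2*F*(28 + F) (b(F) = (2*F)*(28 + F) = 2*F*(28 + F))
b(-6*v*(-3)) - 1*7055 = 2*(-6*(-3)*(-3))*(28 - 6*(-3)*(-3)) - 1*7055 = 2*(18*(-3))*(28 + 18*(-3)) - 7055 = 2*(-54)*(28 - 54) - 7055 = 2*(-54)*(-26) - 7055 = 2808 - 7055 = -4247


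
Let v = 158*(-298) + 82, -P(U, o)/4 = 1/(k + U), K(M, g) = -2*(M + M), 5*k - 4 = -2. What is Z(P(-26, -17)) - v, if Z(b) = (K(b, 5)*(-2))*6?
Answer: 94019/2 ≈ 47010.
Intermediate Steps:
k = ⅖ (k = ⅘ + (⅕)*(-2) = ⅘ - ⅖ = ⅖ ≈ 0.40000)
K(M, g) = -4*M
P(U, o) = -4/(⅖ + U)
Z(b) = 48*b (Z(b) = (-4*b*(-2))*6 = (8*b)*6 = 48*b)
v = -47002 (v = -47084 + 82 = -47002)
Z(P(-26, -17)) - v = 48*(-20/(2 + 5*(-26))) - 1*(-47002) = 48*(-20/(2 - 130)) + 47002 = 48*(-20/(-128)) + 47002 = 48*(-20*(-1/128)) + 47002 = 48*(5/32) + 47002 = 15/2 + 47002 = 94019/2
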